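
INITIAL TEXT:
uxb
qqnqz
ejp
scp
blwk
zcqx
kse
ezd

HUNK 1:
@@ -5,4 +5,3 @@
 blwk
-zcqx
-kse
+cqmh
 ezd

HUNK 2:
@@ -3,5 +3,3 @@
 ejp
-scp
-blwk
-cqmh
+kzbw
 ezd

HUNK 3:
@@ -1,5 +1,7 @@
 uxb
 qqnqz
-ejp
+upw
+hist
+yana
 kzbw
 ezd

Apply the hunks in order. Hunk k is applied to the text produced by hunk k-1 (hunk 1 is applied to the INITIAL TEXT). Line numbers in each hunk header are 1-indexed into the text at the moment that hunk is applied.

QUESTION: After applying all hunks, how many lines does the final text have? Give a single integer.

Hunk 1: at line 5 remove [zcqx,kse] add [cqmh] -> 7 lines: uxb qqnqz ejp scp blwk cqmh ezd
Hunk 2: at line 3 remove [scp,blwk,cqmh] add [kzbw] -> 5 lines: uxb qqnqz ejp kzbw ezd
Hunk 3: at line 1 remove [ejp] add [upw,hist,yana] -> 7 lines: uxb qqnqz upw hist yana kzbw ezd
Final line count: 7

Answer: 7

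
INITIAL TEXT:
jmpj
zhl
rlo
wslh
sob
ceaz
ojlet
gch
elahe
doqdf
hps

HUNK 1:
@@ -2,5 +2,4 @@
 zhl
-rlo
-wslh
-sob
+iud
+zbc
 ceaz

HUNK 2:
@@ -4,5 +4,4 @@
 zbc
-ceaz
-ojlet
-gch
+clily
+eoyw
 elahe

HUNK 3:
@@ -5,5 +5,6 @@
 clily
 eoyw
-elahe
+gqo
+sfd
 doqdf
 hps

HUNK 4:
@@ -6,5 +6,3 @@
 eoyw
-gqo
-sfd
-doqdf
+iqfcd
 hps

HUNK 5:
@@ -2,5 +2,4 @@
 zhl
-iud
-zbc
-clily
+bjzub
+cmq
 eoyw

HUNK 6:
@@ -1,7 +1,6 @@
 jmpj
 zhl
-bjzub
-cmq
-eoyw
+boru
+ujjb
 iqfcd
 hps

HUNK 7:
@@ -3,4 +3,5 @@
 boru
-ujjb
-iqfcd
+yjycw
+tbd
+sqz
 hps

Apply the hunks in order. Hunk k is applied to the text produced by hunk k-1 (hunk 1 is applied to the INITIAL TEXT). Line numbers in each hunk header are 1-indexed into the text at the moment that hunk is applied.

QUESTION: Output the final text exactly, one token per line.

Hunk 1: at line 2 remove [rlo,wslh,sob] add [iud,zbc] -> 10 lines: jmpj zhl iud zbc ceaz ojlet gch elahe doqdf hps
Hunk 2: at line 4 remove [ceaz,ojlet,gch] add [clily,eoyw] -> 9 lines: jmpj zhl iud zbc clily eoyw elahe doqdf hps
Hunk 3: at line 5 remove [elahe] add [gqo,sfd] -> 10 lines: jmpj zhl iud zbc clily eoyw gqo sfd doqdf hps
Hunk 4: at line 6 remove [gqo,sfd,doqdf] add [iqfcd] -> 8 lines: jmpj zhl iud zbc clily eoyw iqfcd hps
Hunk 5: at line 2 remove [iud,zbc,clily] add [bjzub,cmq] -> 7 lines: jmpj zhl bjzub cmq eoyw iqfcd hps
Hunk 6: at line 1 remove [bjzub,cmq,eoyw] add [boru,ujjb] -> 6 lines: jmpj zhl boru ujjb iqfcd hps
Hunk 7: at line 3 remove [ujjb,iqfcd] add [yjycw,tbd,sqz] -> 7 lines: jmpj zhl boru yjycw tbd sqz hps

Answer: jmpj
zhl
boru
yjycw
tbd
sqz
hps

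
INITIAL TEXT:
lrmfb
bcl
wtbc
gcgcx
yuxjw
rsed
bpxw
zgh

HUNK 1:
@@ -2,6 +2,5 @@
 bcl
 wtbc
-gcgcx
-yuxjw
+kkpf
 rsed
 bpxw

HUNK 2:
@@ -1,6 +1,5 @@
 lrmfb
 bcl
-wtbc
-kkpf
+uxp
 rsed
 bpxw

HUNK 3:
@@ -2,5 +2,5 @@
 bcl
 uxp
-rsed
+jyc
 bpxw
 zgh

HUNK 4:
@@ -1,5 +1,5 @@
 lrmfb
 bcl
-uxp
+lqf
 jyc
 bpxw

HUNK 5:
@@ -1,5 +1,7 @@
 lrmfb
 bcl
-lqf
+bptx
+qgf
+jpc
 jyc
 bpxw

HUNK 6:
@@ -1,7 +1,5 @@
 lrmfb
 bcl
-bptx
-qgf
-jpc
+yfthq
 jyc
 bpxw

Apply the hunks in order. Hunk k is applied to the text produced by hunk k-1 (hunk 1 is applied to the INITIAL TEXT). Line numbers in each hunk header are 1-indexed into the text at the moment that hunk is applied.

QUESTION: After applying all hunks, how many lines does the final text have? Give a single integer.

Hunk 1: at line 2 remove [gcgcx,yuxjw] add [kkpf] -> 7 lines: lrmfb bcl wtbc kkpf rsed bpxw zgh
Hunk 2: at line 1 remove [wtbc,kkpf] add [uxp] -> 6 lines: lrmfb bcl uxp rsed bpxw zgh
Hunk 3: at line 2 remove [rsed] add [jyc] -> 6 lines: lrmfb bcl uxp jyc bpxw zgh
Hunk 4: at line 1 remove [uxp] add [lqf] -> 6 lines: lrmfb bcl lqf jyc bpxw zgh
Hunk 5: at line 1 remove [lqf] add [bptx,qgf,jpc] -> 8 lines: lrmfb bcl bptx qgf jpc jyc bpxw zgh
Hunk 6: at line 1 remove [bptx,qgf,jpc] add [yfthq] -> 6 lines: lrmfb bcl yfthq jyc bpxw zgh
Final line count: 6

Answer: 6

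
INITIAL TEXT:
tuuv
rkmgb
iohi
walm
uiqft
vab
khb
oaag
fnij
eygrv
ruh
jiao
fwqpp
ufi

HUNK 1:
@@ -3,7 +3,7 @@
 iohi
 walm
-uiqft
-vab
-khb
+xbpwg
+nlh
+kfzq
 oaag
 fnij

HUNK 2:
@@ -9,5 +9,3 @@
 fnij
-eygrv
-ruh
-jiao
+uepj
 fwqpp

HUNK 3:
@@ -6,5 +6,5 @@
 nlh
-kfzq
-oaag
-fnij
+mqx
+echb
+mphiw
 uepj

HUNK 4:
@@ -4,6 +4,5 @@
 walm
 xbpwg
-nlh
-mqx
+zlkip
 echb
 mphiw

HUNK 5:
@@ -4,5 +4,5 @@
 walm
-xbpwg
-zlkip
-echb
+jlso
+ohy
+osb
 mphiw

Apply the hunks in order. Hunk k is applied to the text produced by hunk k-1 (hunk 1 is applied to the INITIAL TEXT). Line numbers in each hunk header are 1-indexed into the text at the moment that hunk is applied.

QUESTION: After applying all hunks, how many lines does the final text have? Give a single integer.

Answer: 11

Derivation:
Hunk 1: at line 3 remove [uiqft,vab,khb] add [xbpwg,nlh,kfzq] -> 14 lines: tuuv rkmgb iohi walm xbpwg nlh kfzq oaag fnij eygrv ruh jiao fwqpp ufi
Hunk 2: at line 9 remove [eygrv,ruh,jiao] add [uepj] -> 12 lines: tuuv rkmgb iohi walm xbpwg nlh kfzq oaag fnij uepj fwqpp ufi
Hunk 3: at line 6 remove [kfzq,oaag,fnij] add [mqx,echb,mphiw] -> 12 lines: tuuv rkmgb iohi walm xbpwg nlh mqx echb mphiw uepj fwqpp ufi
Hunk 4: at line 4 remove [nlh,mqx] add [zlkip] -> 11 lines: tuuv rkmgb iohi walm xbpwg zlkip echb mphiw uepj fwqpp ufi
Hunk 5: at line 4 remove [xbpwg,zlkip,echb] add [jlso,ohy,osb] -> 11 lines: tuuv rkmgb iohi walm jlso ohy osb mphiw uepj fwqpp ufi
Final line count: 11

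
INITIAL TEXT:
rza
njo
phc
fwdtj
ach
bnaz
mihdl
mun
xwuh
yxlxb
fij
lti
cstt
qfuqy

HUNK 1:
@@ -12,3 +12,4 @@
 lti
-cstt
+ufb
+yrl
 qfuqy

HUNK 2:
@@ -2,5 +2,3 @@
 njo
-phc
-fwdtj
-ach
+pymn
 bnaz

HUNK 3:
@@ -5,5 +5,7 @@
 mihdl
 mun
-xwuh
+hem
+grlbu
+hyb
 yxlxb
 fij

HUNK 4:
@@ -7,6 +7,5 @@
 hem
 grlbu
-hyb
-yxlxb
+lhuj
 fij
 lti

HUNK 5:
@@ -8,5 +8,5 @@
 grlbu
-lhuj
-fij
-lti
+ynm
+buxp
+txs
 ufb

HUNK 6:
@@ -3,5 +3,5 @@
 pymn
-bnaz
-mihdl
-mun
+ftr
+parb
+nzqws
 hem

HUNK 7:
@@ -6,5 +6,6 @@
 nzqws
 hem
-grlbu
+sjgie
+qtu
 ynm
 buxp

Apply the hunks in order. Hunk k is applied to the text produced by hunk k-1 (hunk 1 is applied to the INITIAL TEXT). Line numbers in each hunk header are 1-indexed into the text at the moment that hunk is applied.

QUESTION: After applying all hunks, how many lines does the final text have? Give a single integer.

Answer: 15

Derivation:
Hunk 1: at line 12 remove [cstt] add [ufb,yrl] -> 15 lines: rza njo phc fwdtj ach bnaz mihdl mun xwuh yxlxb fij lti ufb yrl qfuqy
Hunk 2: at line 2 remove [phc,fwdtj,ach] add [pymn] -> 13 lines: rza njo pymn bnaz mihdl mun xwuh yxlxb fij lti ufb yrl qfuqy
Hunk 3: at line 5 remove [xwuh] add [hem,grlbu,hyb] -> 15 lines: rza njo pymn bnaz mihdl mun hem grlbu hyb yxlxb fij lti ufb yrl qfuqy
Hunk 4: at line 7 remove [hyb,yxlxb] add [lhuj] -> 14 lines: rza njo pymn bnaz mihdl mun hem grlbu lhuj fij lti ufb yrl qfuqy
Hunk 5: at line 8 remove [lhuj,fij,lti] add [ynm,buxp,txs] -> 14 lines: rza njo pymn bnaz mihdl mun hem grlbu ynm buxp txs ufb yrl qfuqy
Hunk 6: at line 3 remove [bnaz,mihdl,mun] add [ftr,parb,nzqws] -> 14 lines: rza njo pymn ftr parb nzqws hem grlbu ynm buxp txs ufb yrl qfuqy
Hunk 7: at line 6 remove [grlbu] add [sjgie,qtu] -> 15 lines: rza njo pymn ftr parb nzqws hem sjgie qtu ynm buxp txs ufb yrl qfuqy
Final line count: 15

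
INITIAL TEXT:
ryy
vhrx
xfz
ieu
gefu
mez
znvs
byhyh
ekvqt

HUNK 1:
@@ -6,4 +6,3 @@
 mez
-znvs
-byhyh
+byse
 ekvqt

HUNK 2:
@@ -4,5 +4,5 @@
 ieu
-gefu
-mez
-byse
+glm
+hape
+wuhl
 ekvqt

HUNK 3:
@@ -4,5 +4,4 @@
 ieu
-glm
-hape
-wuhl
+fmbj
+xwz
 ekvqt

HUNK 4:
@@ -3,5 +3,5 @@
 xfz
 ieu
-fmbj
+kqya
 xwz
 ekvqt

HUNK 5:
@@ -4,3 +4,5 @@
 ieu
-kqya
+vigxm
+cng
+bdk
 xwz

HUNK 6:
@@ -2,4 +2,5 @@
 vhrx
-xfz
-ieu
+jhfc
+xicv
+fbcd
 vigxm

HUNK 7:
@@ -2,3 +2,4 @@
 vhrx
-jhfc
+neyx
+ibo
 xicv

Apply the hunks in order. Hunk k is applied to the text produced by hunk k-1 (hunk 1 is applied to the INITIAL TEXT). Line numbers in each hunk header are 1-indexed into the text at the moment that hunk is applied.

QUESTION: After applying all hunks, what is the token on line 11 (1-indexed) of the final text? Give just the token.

Answer: ekvqt

Derivation:
Hunk 1: at line 6 remove [znvs,byhyh] add [byse] -> 8 lines: ryy vhrx xfz ieu gefu mez byse ekvqt
Hunk 2: at line 4 remove [gefu,mez,byse] add [glm,hape,wuhl] -> 8 lines: ryy vhrx xfz ieu glm hape wuhl ekvqt
Hunk 3: at line 4 remove [glm,hape,wuhl] add [fmbj,xwz] -> 7 lines: ryy vhrx xfz ieu fmbj xwz ekvqt
Hunk 4: at line 3 remove [fmbj] add [kqya] -> 7 lines: ryy vhrx xfz ieu kqya xwz ekvqt
Hunk 5: at line 4 remove [kqya] add [vigxm,cng,bdk] -> 9 lines: ryy vhrx xfz ieu vigxm cng bdk xwz ekvqt
Hunk 6: at line 2 remove [xfz,ieu] add [jhfc,xicv,fbcd] -> 10 lines: ryy vhrx jhfc xicv fbcd vigxm cng bdk xwz ekvqt
Hunk 7: at line 2 remove [jhfc] add [neyx,ibo] -> 11 lines: ryy vhrx neyx ibo xicv fbcd vigxm cng bdk xwz ekvqt
Final line 11: ekvqt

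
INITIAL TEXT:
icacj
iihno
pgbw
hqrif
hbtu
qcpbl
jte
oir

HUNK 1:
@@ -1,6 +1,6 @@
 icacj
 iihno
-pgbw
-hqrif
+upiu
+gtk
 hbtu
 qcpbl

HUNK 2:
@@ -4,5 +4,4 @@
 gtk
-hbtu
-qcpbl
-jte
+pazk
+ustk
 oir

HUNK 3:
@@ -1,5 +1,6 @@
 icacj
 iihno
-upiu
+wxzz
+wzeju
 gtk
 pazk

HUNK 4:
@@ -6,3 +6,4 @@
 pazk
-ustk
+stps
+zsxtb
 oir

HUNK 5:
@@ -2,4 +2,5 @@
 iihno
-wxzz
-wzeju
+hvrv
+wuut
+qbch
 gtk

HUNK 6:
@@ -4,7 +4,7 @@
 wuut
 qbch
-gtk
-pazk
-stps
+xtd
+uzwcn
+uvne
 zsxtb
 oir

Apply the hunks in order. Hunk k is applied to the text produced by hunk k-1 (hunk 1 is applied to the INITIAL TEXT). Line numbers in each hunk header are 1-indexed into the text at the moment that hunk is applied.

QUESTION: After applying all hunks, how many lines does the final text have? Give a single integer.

Answer: 10

Derivation:
Hunk 1: at line 1 remove [pgbw,hqrif] add [upiu,gtk] -> 8 lines: icacj iihno upiu gtk hbtu qcpbl jte oir
Hunk 2: at line 4 remove [hbtu,qcpbl,jte] add [pazk,ustk] -> 7 lines: icacj iihno upiu gtk pazk ustk oir
Hunk 3: at line 1 remove [upiu] add [wxzz,wzeju] -> 8 lines: icacj iihno wxzz wzeju gtk pazk ustk oir
Hunk 4: at line 6 remove [ustk] add [stps,zsxtb] -> 9 lines: icacj iihno wxzz wzeju gtk pazk stps zsxtb oir
Hunk 5: at line 2 remove [wxzz,wzeju] add [hvrv,wuut,qbch] -> 10 lines: icacj iihno hvrv wuut qbch gtk pazk stps zsxtb oir
Hunk 6: at line 4 remove [gtk,pazk,stps] add [xtd,uzwcn,uvne] -> 10 lines: icacj iihno hvrv wuut qbch xtd uzwcn uvne zsxtb oir
Final line count: 10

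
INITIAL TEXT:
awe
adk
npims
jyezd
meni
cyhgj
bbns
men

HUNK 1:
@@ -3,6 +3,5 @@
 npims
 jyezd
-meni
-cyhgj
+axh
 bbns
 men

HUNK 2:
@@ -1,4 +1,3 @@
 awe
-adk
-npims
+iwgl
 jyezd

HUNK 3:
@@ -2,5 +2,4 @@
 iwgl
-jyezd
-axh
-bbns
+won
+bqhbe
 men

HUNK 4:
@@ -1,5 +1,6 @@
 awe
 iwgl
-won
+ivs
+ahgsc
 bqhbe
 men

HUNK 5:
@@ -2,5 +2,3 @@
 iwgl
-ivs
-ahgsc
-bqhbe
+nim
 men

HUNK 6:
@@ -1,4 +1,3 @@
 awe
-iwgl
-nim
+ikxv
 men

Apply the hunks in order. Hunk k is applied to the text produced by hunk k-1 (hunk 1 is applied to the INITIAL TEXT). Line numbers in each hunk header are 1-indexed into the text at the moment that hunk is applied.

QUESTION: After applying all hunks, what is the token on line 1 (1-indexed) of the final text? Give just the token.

Hunk 1: at line 3 remove [meni,cyhgj] add [axh] -> 7 lines: awe adk npims jyezd axh bbns men
Hunk 2: at line 1 remove [adk,npims] add [iwgl] -> 6 lines: awe iwgl jyezd axh bbns men
Hunk 3: at line 2 remove [jyezd,axh,bbns] add [won,bqhbe] -> 5 lines: awe iwgl won bqhbe men
Hunk 4: at line 1 remove [won] add [ivs,ahgsc] -> 6 lines: awe iwgl ivs ahgsc bqhbe men
Hunk 5: at line 2 remove [ivs,ahgsc,bqhbe] add [nim] -> 4 lines: awe iwgl nim men
Hunk 6: at line 1 remove [iwgl,nim] add [ikxv] -> 3 lines: awe ikxv men
Final line 1: awe

Answer: awe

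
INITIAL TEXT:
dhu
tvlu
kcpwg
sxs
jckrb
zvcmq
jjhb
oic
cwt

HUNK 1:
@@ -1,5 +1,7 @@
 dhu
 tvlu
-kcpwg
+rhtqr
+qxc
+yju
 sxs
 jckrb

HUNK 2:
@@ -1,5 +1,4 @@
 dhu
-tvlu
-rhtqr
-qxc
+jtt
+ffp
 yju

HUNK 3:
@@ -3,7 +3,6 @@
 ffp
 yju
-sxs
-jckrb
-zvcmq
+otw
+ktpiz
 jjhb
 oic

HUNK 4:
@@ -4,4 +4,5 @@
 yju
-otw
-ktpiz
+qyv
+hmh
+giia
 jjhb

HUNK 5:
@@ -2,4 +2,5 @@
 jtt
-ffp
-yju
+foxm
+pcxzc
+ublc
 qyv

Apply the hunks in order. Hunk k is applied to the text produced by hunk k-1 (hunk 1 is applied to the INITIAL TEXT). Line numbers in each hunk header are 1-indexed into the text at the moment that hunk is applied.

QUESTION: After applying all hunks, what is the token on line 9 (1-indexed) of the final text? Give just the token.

Hunk 1: at line 1 remove [kcpwg] add [rhtqr,qxc,yju] -> 11 lines: dhu tvlu rhtqr qxc yju sxs jckrb zvcmq jjhb oic cwt
Hunk 2: at line 1 remove [tvlu,rhtqr,qxc] add [jtt,ffp] -> 10 lines: dhu jtt ffp yju sxs jckrb zvcmq jjhb oic cwt
Hunk 3: at line 3 remove [sxs,jckrb,zvcmq] add [otw,ktpiz] -> 9 lines: dhu jtt ffp yju otw ktpiz jjhb oic cwt
Hunk 4: at line 4 remove [otw,ktpiz] add [qyv,hmh,giia] -> 10 lines: dhu jtt ffp yju qyv hmh giia jjhb oic cwt
Hunk 5: at line 2 remove [ffp,yju] add [foxm,pcxzc,ublc] -> 11 lines: dhu jtt foxm pcxzc ublc qyv hmh giia jjhb oic cwt
Final line 9: jjhb

Answer: jjhb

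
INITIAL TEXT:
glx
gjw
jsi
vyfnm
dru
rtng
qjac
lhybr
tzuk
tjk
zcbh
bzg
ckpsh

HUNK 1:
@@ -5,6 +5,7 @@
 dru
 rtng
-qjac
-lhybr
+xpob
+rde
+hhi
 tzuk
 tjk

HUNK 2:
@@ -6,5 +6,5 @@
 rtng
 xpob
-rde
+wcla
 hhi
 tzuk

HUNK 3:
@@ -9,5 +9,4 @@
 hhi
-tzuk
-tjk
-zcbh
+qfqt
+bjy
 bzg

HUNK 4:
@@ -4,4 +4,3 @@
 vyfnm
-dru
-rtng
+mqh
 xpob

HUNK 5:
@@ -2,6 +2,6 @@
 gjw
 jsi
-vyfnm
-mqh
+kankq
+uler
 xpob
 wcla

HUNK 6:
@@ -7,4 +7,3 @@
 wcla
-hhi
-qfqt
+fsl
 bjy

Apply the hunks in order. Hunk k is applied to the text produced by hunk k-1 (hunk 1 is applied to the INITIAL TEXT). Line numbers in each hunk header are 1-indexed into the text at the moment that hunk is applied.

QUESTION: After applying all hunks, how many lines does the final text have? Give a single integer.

Answer: 11

Derivation:
Hunk 1: at line 5 remove [qjac,lhybr] add [xpob,rde,hhi] -> 14 lines: glx gjw jsi vyfnm dru rtng xpob rde hhi tzuk tjk zcbh bzg ckpsh
Hunk 2: at line 6 remove [rde] add [wcla] -> 14 lines: glx gjw jsi vyfnm dru rtng xpob wcla hhi tzuk tjk zcbh bzg ckpsh
Hunk 3: at line 9 remove [tzuk,tjk,zcbh] add [qfqt,bjy] -> 13 lines: glx gjw jsi vyfnm dru rtng xpob wcla hhi qfqt bjy bzg ckpsh
Hunk 4: at line 4 remove [dru,rtng] add [mqh] -> 12 lines: glx gjw jsi vyfnm mqh xpob wcla hhi qfqt bjy bzg ckpsh
Hunk 5: at line 2 remove [vyfnm,mqh] add [kankq,uler] -> 12 lines: glx gjw jsi kankq uler xpob wcla hhi qfqt bjy bzg ckpsh
Hunk 6: at line 7 remove [hhi,qfqt] add [fsl] -> 11 lines: glx gjw jsi kankq uler xpob wcla fsl bjy bzg ckpsh
Final line count: 11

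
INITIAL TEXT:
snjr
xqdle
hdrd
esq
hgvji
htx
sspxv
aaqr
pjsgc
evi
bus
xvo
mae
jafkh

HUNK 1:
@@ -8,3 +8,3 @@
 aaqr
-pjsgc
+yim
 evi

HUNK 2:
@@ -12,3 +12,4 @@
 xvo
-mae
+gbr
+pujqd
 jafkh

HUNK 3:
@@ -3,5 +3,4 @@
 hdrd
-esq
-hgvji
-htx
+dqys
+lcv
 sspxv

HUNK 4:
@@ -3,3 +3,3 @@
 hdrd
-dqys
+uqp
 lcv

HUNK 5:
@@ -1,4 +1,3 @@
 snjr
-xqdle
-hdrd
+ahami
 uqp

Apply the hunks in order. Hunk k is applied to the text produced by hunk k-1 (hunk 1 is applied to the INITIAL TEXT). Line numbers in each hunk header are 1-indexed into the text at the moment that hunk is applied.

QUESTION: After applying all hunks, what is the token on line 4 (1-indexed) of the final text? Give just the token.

Answer: lcv

Derivation:
Hunk 1: at line 8 remove [pjsgc] add [yim] -> 14 lines: snjr xqdle hdrd esq hgvji htx sspxv aaqr yim evi bus xvo mae jafkh
Hunk 2: at line 12 remove [mae] add [gbr,pujqd] -> 15 lines: snjr xqdle hdrd esq hgvji htx sspxv aaqr yim evi bus xvo gbr pujqd jafkh
Hunk 3: at line 3 remove [esq,hgvji,htx] add [dqys,lcv] -> 14 lines: snjr xqdle hdrd dqys lcv sspxv aaqr yim evi bus xvo gbr pujqd jafkh
Hunk 4: at line 3 remove [dqys] add [uqp] -> 14 lines: snjr xqdle hdrd uqp lcv sspxv aaqr yim evi bus xvo gbr pujqd jafkh
Hunk 5: at line 1 remove [xqdle,hdrd] add [ahami] -> 13 lines: snjr ahami uqp lcv sspxv aaqr yim evi bus xvo gbr pujqd jafkh
Final line 4: lcv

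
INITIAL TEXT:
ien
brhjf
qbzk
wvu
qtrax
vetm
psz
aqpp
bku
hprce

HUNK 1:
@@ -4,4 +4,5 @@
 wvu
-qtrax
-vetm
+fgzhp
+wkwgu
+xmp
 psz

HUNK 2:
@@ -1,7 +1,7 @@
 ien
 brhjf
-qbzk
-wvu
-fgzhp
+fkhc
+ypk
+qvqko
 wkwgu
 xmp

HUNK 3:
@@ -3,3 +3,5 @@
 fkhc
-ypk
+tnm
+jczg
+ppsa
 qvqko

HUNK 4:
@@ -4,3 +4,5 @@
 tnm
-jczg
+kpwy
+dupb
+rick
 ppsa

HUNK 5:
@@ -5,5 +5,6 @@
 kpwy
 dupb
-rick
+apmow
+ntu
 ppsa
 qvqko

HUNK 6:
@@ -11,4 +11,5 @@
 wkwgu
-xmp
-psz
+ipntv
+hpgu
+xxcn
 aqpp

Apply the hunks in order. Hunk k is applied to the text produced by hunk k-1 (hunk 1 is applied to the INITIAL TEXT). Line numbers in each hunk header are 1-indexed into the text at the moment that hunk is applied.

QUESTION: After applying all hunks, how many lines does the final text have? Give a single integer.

Hunk 1: at line 4 remove [qtrax,vetm] add [fgzhp,wkwgu,xmp] -> 11 lines: ien brhjf qbzk wvu fgzhp wkwgu xmp psz aqpp bku hprce
Hunk 2: at line 1 remove [qbzk,wvu,fgzhp] add [fkhc,ypk,qvqko] -> 11 lines: ien brhjf fkhc ypk qvqko wkwgu xmp psz aqpp bku hprce
Hunk 3: at line 3 remove [ypk] add [tnm,jczg,ppsa] -> 13 lines: ien brhjf fkhc tnm jczg ppsa qvqko wkwgu xmp psz aqpp bku hprce
Hunk 4: at line 4 remove [jczg] add [kpwy,dupb,rick] -> 15 lines: ien brhjf fkhc tnm kpwy dupb rick ppsa qvqko wkwgu xmp psz aqpp bku hprce
Hunk 5: at line 5 remove [rick] add [apmow,ntu] -> 16 lines: ien brhjf fkhc tnm kpwy dupb apmow ntu ppsa qvqko wkwgu xmp psz aqpp bku hprce
Hunk 6: at line 11 remove [xmp,psz] add [ipntv,hpgu,xxcn] -> 17 lines: ien brhjf fkhc tnm kpwy dupb apmow ntu ppsa qvqko wkwgu ipntv hpgu xxcn aqpp bku hprce
Final line count: 17

Answer: 17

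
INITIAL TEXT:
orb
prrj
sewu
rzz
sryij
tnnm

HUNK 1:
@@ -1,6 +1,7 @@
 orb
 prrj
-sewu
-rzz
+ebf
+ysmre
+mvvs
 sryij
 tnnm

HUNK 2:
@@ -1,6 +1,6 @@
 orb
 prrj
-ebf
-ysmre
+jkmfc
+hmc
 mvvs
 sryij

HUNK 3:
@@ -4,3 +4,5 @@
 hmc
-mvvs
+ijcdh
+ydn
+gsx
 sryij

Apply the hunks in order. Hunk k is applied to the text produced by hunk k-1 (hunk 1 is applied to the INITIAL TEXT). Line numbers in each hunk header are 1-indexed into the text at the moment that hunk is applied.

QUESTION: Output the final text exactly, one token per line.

Answer: orb
prrj
jkmfc
hmc
ijcdh
ydn
gsx
sryij
tnnm

Derivation:
Hunk 1: at line 1 remove [sewu,rzz] add [ebf,ysmre,mvvs] -> 7 lines: orb prrj ebf ysmre mvvs sryij tnnm
Hunk 2: at line 1 remove [ebf,ysmre] add [jkmfc,hmc] -> 7 lines: orb prrj jkmfc hmc mvvs sryij tnnm
Hunk 3: at line 4 remove [mvvs] add [ijcdh,ydn,gsx] -> 9 lines: orb prrj jkmfc hmc ijcdh ydn gsx sryij tnnm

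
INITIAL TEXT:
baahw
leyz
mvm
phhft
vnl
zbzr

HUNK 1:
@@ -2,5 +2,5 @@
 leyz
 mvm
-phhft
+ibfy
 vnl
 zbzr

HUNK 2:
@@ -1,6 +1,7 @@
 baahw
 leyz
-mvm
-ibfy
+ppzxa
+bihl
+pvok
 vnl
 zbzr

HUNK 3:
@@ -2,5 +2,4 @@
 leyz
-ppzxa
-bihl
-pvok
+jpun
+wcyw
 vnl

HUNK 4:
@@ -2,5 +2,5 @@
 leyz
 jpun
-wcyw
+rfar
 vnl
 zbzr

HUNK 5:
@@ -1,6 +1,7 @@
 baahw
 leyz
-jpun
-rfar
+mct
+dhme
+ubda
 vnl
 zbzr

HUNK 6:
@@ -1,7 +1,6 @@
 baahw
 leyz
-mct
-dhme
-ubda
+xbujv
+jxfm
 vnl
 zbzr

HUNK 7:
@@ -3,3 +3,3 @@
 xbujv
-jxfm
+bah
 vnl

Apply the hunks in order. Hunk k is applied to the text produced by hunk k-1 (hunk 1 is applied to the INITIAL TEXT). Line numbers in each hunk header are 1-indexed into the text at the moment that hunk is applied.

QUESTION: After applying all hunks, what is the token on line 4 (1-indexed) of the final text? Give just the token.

Answer: bah

Derivation:
Hunk 1: at line 2 remove [phhft] add [ibfy] -> 6 lines: baahw leyz mvm ibfy vnl zbzr
Hunk 2: at line 1 remove [mvm,ibfy] add [ppzxa,bihl,pvok] -> 7 lines: baahw leyz ppzxa bihl pvok vnl zbzr
Hunk 3: at line 2 remove [ppzxa,bihl,pvok] add [jpun,wcyw] -> 6 lines: baahw leyz jpun wcyw vnl zbzr
Hunk 4: at line 2 remove [wcyw] add [rfar] -> 6 lines: baahw leyz jpun rfar vnl zbzr
Hunk 5: at line 1 remove [jpun,rfar] add [mct,dhme,ubda] -> 7 lines: baahw leyz mct dhme ubda vnl zbzr
Hunk 6: at line 1 remove [mct,dhme,ubda] add [xbujv,jxfm] -> 6 lines: baahw leyz xbujv jxfm vnl zbzr
Hunk 7: at line 3 remove [jxfm] add [bah] -> 6 lines: baahw leyz xbujv bah vnl zbzr
Final line 4: bah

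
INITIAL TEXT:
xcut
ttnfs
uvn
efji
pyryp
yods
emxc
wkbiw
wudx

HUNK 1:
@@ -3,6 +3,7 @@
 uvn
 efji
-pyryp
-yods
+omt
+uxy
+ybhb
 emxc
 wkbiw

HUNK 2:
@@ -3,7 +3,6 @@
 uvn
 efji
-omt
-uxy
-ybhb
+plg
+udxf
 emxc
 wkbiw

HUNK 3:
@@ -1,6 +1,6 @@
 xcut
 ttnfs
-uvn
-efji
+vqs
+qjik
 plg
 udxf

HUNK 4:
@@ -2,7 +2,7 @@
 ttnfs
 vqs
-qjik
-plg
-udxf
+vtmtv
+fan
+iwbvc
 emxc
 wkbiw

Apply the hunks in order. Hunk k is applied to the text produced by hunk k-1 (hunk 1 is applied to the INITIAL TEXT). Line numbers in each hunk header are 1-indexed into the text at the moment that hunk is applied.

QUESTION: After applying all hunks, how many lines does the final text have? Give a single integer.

Answer: 9

Derivation:
Hunk 1: at line 3 remove [pyryp,yods] add [omt,uxy,ybhb] -> 10 lines: xcut ttnfs uvn efji omt uxy ybhb emxc wkbiw wudx
Hunk 2: at line 3 remove [omt,uxy,ybhb] add [plg,udxf] -> 9 lines: xcut ttnfs uvn efji plg udxf emxc wkbiw wudx
Hunk 3: at line 1 remove [uvn,efji] add [vqs,qjik] -> 9 lines: xcut ttnfs vqs qjik plg udxf emxc wkbiw wudx
Hunk 4: at line 2 remove [qjik,plg,udxf] add [vtmtv,fan,iwbvc] -> 9 lines: xcut ttnfs vqs vtmtv fan iwbvc emxc wkbiw wudx
Final line count: 9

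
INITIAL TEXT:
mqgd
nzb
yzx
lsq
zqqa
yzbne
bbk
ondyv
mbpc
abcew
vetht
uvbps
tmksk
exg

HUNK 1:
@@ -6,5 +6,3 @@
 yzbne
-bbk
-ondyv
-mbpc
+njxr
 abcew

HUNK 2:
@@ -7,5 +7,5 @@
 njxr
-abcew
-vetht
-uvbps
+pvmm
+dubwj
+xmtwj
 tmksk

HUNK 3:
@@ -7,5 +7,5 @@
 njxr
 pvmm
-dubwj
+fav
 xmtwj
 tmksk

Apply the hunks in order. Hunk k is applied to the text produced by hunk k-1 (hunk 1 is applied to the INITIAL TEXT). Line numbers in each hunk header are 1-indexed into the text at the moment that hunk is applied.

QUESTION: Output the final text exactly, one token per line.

Answer: mqgd
nzb
yzx
lsq
zqqa
yzbne
njxr
pvmm
fav
xmtwj
tmksk
exg

Derivation:
Hunk 1: at line 6 remove [bbk,ondyv,mbpc] add [njxr] -> 12 lines: mqgd nzb yzx lsq zqqa yzbne njxr abcew vetht uvbps tmksk exg
Hunk 2: at line 7 remove [abcew,vetht,uvbps] add [pvmm,dubwj,xmtwj] -> 12 lines: mqgd nzb yzx lsq zqqa yzbne njxr pvmm dubwj xmtwj tmksk exg
Hunk 3: at line 7 remove [dubwj] add [fav] -> 12 lines: mqgd nzb yzx lsq zqqa yzbne njxr pvmm fav xmtwj tmksk exg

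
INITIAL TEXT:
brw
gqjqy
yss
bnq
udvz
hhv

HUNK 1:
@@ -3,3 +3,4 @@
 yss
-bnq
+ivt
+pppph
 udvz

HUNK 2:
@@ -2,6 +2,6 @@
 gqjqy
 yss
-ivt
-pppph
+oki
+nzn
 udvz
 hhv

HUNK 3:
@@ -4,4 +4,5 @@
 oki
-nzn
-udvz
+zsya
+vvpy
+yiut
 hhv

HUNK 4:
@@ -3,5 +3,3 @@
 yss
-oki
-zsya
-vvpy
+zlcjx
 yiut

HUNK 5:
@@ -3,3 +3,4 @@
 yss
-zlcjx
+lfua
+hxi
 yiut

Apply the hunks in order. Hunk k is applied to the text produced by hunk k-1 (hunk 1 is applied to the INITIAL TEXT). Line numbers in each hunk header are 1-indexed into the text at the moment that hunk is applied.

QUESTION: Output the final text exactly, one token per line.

Answer: brw
gqjqy
yss
lfua
hxi
yiut
hhv

Derivation:
Hunk 1: at line 3 remove [bnq] add [ivt,pppph] -> 7 lines: brw gqjqy yss ivt pppph udvz hhv
Hunk 2: at line 2 remove [ivt,pppph] add [oki,nzn] -> 7 lines: brw gqjqy yss oki nzn udvz hhv
Hunk 3: at line 4 remove [nzn,udvz] add [zsya,vvpy,yiut] -> 8 lines: brw gqjqy yss oki zsya vvpy yiut hhv
Hunk 4: at line 3 remove [oki,zsya,vvpy] add [zlcjx] -> 6 lines: brw gqjqy yss zlcjx yiut hhv
Hunk 5: at line 3 remove [zlcjx] add [lfua,hxi] -> 7 lines: brw gqjqy yss lfua hxi yiut hhv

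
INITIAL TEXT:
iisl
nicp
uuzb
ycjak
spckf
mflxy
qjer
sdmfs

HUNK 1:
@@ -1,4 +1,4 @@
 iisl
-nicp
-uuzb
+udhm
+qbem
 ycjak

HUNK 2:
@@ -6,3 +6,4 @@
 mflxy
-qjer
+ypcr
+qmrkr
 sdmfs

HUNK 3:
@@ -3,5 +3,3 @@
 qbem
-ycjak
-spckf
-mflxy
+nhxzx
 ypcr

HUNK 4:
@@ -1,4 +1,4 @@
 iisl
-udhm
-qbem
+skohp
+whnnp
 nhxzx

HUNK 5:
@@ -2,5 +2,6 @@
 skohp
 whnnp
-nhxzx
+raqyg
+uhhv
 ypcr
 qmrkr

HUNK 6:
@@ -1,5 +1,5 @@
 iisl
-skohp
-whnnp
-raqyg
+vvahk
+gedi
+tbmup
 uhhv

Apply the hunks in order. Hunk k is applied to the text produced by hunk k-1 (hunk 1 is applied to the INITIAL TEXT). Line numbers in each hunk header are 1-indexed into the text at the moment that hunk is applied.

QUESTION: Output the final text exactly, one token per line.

Answer: iisl
vvahk
gedi
tbmup
uhhv
ypcr
qmrkr
sdmfs

Derivation:
Hunk 1: at line 1 remove [nicp,uuzb] add [udhm,qbem] -> 8 lines: iisl udhm qbem ycjak spckf mflxy qjer sdmfs
Hunk 2: at line 6 remove [qjer] add [ypcr,qmrkr] -> 9 lines: iisl udhm qbem ycjak spckf mflxy ypcr qmrkr sdmfs
Hunk 3: at line 3 remove [ycjak,spckf,mflxy] add [nhxzx] -> 7 lines: iisl udhm qbem nhxzx ypcr qmrkr sdmfs
Hunk 4: at line 1 remove [udhm,qbem] add [skohp,whnnp] -> 7 lines: iisl skohp whnnp nhxzx ypcr qmrkr sdmfs
Hunk 5: at line 2 remove [nhxzx] add [raqyg,uhhv] -> 8 lines: iisl skohp whnnp raqyg uhhv ypcr qmrkr sdmfs
Hunk 6: at line 1 remove [skohp,whnnp,raqyg] add [vvahk,gedi,tbmup] -> 8 lines: iisl vvahk gedi tbmup uhhv ypcr qmrkr sdmfs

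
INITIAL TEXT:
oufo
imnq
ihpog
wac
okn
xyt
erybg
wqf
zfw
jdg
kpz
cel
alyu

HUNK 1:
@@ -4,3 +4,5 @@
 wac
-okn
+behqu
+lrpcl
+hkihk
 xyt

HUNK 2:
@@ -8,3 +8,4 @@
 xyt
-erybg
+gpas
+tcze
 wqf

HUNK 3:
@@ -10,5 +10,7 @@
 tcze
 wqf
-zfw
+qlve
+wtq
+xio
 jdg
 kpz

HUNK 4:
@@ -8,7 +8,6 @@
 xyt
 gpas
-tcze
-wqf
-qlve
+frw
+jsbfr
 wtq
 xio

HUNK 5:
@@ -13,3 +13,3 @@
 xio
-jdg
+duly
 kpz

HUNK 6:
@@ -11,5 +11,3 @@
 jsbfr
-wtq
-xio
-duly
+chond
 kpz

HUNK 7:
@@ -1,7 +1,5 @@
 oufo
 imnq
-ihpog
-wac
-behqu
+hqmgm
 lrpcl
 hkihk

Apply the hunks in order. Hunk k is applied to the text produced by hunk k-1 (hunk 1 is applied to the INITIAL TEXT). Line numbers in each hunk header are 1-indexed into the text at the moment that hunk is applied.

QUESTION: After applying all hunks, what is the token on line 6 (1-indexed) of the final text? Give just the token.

Answer: xyt

Derivation:
Hunk 1: at line 4 remove [okn] add [behqu,lrpcl,hkihk] -> 15 lines: oufo imnq ihpog wac behqu lrpcl hkihk xyt erybg wqf zfw jdg kpz cel alyu
Hunk 2: at line 8 remove [erybg] add [gpas,tcze] -> 16 lines: oufo imnq ihpog wac behqu lrpcl hkihk xyt gpas tcze wqf zfw jdg kpz cel alyu
Hunk 3: at line 10 remove [zfw] add [qlve,wtq,xio] -> 18 lines: oufo imnq ihpog wac behqu lrpcl hkihk xyt gpas tcze wqf qlve wtq xio jdg kpz cel alyu
Hunk 4: at line 8 remove [tcze,wqf,qlve] add [frw,jsbfr] -> 17 lines: oufo imnq ihpog wac behqu lrpcl hkihk xyt gpas frw jsbfr wtq xio jdg kpz cel alyu
Hunk 5: at line 13 remove [jdg] add [duly] -> 17 lines: oufo imnq ihpog wac behqu lrpcl hkihk xyt gpas frw jsbfr wtq xio duly kpz cel alyu
Hunk 6: at line 11 remove [wtq,xio,duly] add [chond] -> 15 lines: oufo imnq ihpog wac behqu lrpcl hkihk xyt gpas frw jsbfr chond kpz cel alyu
Hunk 7: at line 1 remove [ihpog,wac,behqu] add [hqmgm] -> 13 lines: oufo imnq hqmgm lrpcl hkihk xyt gpas frw jsbfr chond kpz cel alyu
Final line 6: xyt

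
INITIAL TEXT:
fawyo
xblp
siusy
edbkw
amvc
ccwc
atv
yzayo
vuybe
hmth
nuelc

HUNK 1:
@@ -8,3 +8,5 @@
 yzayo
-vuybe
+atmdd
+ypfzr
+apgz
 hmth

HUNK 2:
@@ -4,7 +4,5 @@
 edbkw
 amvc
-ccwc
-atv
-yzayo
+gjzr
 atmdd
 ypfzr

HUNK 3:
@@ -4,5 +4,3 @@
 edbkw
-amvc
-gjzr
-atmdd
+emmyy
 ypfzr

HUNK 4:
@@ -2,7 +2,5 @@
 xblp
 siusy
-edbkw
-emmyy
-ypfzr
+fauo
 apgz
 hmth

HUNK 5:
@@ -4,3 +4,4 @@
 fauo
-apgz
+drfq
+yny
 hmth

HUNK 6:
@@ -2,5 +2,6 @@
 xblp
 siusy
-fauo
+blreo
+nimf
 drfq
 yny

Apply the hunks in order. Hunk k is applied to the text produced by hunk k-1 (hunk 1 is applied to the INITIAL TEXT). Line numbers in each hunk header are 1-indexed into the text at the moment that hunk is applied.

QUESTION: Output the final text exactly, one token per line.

Answer: fawyo
xblp
siusy
blreo
nimf
drfq
yny
hmth
nuelc

Derivation:
Hunk 1: at line 8 remove [vuybe] add [atmdd,ypfzr,apgz] -> 13 lines: fawyo xblp siusy edbkw amvc ccwc atv yzayo atmdd ypfzr apgz hmth nuelc
Hunk 2: at line 4 remove [ccwc,atv,yzayo] add [gjzr] -> 11 lines: fawyo xblp siusy edbkw amvc gjzr atmdd ypfzr apgz hmth nuelc
Hunk 3: at line 4 remove [amvc,gjzr,atmdd] add [emmyy] -> 9 lines: fawyo xblp siusy edbkw emmyy ypfzr apgz hmth nuelc
Hunk 4: at line 2 remove [edbkw,emmyy,ypfzr] add [fauo] -> 7 lines: fawyo xblp siusy fauo apgz hmth nuelc
Hunk 5: at line 4 remove [apgz] add [drfq,yny] -> 8 lines: fawyo xblp siusy fauo drfq yny hmth nuelc
Hunk 6: at line 2 remove [fauo] add [blreo,nimf] -> 9 lines: fawyo xblp siusy blreo nimf drfq yny hmth nuelc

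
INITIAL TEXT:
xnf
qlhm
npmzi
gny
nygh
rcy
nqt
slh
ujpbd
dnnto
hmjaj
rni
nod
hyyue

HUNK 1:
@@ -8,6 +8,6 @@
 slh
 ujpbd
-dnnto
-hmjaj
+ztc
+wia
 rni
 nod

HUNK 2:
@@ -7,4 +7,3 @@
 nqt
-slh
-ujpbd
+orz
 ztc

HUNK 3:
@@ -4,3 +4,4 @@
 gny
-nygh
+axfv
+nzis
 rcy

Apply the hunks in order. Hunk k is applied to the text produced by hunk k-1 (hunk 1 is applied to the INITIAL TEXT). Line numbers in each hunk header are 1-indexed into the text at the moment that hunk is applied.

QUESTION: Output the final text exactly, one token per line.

Hunk 1: at line 8 remove [dnnto,hmjaj] add [ztc,wia] -> 14 lines: xnf qlhm npmzi gny nygh rcy nqt slh ujpbd ztc wia rni nod hyyue
Hunk 2: at line 7 remove [slh,ujpbd] add [orz] -> 13 lines: xnf qlhm npmzi gny nygh rcy nqt orz ztc wia rni nod hyyue
Hunk 3: at line 4 remove [nygh] add [axfv,nzis] -> 14 lines: xnf qlhm npmzi gny axfv nzis rcy nqt orz ztc wia rni nod hyyue

Answer: xnf
qlhm
npmzi
gny
axfv
nzis
rcy
nqt
orz
ztc
wia
rni
nod
hyyue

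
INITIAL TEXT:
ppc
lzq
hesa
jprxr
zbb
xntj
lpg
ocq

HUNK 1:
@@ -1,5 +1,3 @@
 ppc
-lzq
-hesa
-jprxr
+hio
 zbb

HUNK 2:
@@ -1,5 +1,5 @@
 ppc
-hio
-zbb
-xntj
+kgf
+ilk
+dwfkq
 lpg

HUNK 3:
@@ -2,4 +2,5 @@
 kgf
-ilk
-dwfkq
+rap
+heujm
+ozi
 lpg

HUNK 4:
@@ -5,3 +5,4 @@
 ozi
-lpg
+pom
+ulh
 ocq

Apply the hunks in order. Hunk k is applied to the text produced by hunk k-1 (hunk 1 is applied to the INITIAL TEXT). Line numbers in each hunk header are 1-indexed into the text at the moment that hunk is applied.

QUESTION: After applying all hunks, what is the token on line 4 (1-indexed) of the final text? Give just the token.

Hunk 1: at line 1 remove [lzq,hesa,jprxr] add [hio] -> 6 lines: ppc hio zbb xntj lpg ocq
Hunk 2: at line 1 remove [hio,zbb,xntj] add [kgf,ilk,dwfkq] -> 6 lines: ppc kgf ilk dwfkq lpg ocq
Hunk 3: at line 2 remove [ilk,dwfkq] add [rap,heujm,ozi] -> 7 lines: ppc kgf rap heujm ozi lpg ocq
Hunk 4: at line 5 remove [lpg] add [pom,ulh] -> 8 lines: ppc kgf rap heujm ozi pom ulh ocq
Final line 4: heujm

Answer: heujm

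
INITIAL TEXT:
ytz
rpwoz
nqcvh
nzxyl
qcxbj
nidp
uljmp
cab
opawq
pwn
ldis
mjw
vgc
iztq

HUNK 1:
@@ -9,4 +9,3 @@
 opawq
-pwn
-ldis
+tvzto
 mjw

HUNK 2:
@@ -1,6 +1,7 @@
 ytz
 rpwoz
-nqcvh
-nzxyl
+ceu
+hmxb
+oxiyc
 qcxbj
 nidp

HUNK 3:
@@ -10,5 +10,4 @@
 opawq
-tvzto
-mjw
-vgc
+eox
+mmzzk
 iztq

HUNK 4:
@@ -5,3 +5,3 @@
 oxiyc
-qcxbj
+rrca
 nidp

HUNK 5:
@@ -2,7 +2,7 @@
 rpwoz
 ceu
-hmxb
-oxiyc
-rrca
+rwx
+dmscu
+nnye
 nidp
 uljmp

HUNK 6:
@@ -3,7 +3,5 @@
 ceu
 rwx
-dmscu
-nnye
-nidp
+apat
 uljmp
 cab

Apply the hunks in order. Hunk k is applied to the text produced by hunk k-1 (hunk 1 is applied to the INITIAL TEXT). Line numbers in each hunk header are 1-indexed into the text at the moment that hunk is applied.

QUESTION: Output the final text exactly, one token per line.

Hunk 1: at line 9 remove [pwn,ldis] add [tvzto] -> 13 lines: ytz rpwoz nqcvh nzxyl qcxbj nidp uljmp cab opawq tvzto mjw vgc iztq
Hunk 2: at line 1 remove [nqcvh,nzxyl] add [ceu,hmxb,oxiyc] -> 14 lines: ytz rpwoz ceu hmxb oxiyc qcxbj nidp uljmp cab opawq tvzto mjw vgc iztq
Hunk 3: at line 10 remove [tvzto,mjw,vgc] add [eox,mmzzk] -> 13 lines: ytz rpwoz ceu hmxb oxiyc qcxbj nidp uljmp cab opawq eox mmzzk iztq
Hunk 4: at line 5 remove [qcxbj] add [rrca] -> 13 lines: ytz rpwoz ceu hmxb oxiyc rrca nidp uljmp cab opawq eox mmzzk iztq
Hunk 5: at line 2 remove [hmxb,oxiyc,rrca] add [rwx,dmscu,nnye] -> 13 lines: ytz rpwoz ceu rwx dmscu nnye nidp uljmp cab opawq eox mmzzk iztq
Hunk 6: at line 3 remove [dmscu,nnye,nidp] add [apat] -> 11 lines: ytz rpwoz ceu rwx apat uljmp cab opawq eox mmzzk iztq

Answer: ytz
rpwoz
ceu
rwx
apat
uljmp
cab
opawq
eox
mmzzk
iztq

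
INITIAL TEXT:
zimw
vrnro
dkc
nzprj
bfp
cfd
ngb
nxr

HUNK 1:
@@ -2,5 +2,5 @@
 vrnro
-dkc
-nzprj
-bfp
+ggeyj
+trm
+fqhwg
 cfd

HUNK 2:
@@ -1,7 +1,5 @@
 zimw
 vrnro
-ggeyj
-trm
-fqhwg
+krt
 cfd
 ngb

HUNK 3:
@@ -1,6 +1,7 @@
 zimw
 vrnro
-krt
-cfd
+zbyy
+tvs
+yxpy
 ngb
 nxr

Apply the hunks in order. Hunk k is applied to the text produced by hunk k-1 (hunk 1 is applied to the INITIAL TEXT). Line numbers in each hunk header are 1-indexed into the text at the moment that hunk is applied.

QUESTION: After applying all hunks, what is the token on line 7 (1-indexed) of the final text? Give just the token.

Answer: nxr

Derivation:
Hunk 1: at line 2 remove [dkc,nzprj,bfp] add [ggeyj,trm,fqhwg] -> 8 lines: zimw vrnro ggeyj trm fqhwg cfd ngb nxr
Hunk 2: at line 1 remove [ggeyj,trm,fqhwg] add [krt] -> 6 lines: zimw vrnro krt cfd ngb nxr
Hunk 3: at line 1 remove [krt,cfd] add [zbyy,tvs,yxpy] -> 7 lines: zimw vrnro zbyy tvs yxpy ngb nxr
Final line 7: nxr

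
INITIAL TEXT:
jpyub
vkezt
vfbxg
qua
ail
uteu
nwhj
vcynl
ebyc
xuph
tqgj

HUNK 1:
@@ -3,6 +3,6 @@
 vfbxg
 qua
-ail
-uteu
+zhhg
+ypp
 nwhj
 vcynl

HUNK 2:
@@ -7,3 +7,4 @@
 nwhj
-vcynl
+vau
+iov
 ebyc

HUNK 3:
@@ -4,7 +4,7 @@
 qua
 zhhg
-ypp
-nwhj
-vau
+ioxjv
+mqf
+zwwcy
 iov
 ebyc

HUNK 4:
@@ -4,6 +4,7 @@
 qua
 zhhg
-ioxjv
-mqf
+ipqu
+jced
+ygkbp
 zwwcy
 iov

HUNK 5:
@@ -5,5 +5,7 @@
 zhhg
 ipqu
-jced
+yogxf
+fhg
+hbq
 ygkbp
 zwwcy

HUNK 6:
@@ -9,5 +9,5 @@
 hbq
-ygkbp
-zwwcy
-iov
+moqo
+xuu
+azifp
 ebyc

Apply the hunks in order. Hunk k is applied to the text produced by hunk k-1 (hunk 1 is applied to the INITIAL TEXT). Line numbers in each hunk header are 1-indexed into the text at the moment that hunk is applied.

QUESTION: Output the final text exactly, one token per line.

Hunk 1: at line 3 remove [ail,uteu] add [zhhg,ypp] -> 11 lines: jpyub vkezt vfbxg qua zhhg ypp nwhj vcynl ebyc xuph tqgj
Hunk 2: at line 7 remove [vcynl] add [vau,iov] -> 12 lines: jpyub vkezt vfbxg qua zhhg ypp nwhj vau iov ebyc xuph tqgj
Hunk 3: at line 4 remove [ypp,nwhj,vau] add [ioxjv,mqf,zwwcy] -> 12 lines: jpyub vkezt vfbxg qua zhhg ioxjv mqf zwwcy iov ebyc xuph tqgj
Hunk 4: at line 4 remove [ioxjv,mqf] add [ipqu,jced,ygkbp] -> 13 lines: jpyub vkezt vfbxg qua zhhg ipqu jced ygkbp zwwcy iov ebyc xuph tqgj
Hunk 5: at line 5 remove [jced] add [yogxf,fhg,hbq] -> 15 lines: jpyub vkezt vfbxg qua zhhg ipqu yogxf fhg hbq ygkbp zwwcy iov ebyc xuph tqgj
Hunk 6: at line 9 remove [ygkbp,zwwcy,iov] add [moqo,xuu,azifp] -> 15 lines: jpyub vkezt vfbxg qua zhhg ipqu yogxf fhg hbq moqo xuu azifp ebyc xuph tqgj

Answer: jpyub
vkezt
vfbxg
qua
zhhg
ipqu
yogxf
fhg
hbq
moqo
xuu
azifp
ebyc
xuph
tqgj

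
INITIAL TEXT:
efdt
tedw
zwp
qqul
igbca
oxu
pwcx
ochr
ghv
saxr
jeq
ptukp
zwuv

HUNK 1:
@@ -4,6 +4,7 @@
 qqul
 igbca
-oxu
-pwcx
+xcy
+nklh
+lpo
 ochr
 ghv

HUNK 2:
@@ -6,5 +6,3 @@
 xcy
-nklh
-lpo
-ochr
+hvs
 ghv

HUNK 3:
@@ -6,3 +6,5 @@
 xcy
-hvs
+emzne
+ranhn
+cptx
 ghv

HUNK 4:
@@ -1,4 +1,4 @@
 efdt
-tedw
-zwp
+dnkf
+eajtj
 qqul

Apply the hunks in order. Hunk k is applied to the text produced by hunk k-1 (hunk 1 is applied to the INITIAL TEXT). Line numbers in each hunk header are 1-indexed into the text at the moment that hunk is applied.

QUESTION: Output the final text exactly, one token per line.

Answer: efdt
dnkf
eajtj
qqul
igbca
xcy
emzne
ranhn
cptx
ghv
saxr
jeq
ptukp
zwuv

Derivation:
Hunk 1: at line 4 remove [oxu,pwcx] add [xcy,nklh,lpo] -> 14 lines: efdt tedw zwp qqul igbca xcy nklh lpo ochr ghv saxr jeq ptukp zwuv
Hunk 2: at line 6 remove [nklh,lpo,ochr] add [hvs] -> 12 lines: efdt tedw zwp qqul igbca xcy hvs ghv saxr jeq ptukp zwuv
Hunk 3: at line 6 remove [hvs] add [emzne,ranhn,cptx] -> 14 lines: efdt tedw zwp qqul igbca xcy emzne ranhn cptx ghv saxr jeq ptukp zwuv
Hunk 4: at line 1 remove [tedw,zwp] add [dnkf,eajtj] -> 14 lines: efdt dnkf eajtj qqul igbca xcy emzne ranhn cptx ghv saxr jeq ptukp zwuv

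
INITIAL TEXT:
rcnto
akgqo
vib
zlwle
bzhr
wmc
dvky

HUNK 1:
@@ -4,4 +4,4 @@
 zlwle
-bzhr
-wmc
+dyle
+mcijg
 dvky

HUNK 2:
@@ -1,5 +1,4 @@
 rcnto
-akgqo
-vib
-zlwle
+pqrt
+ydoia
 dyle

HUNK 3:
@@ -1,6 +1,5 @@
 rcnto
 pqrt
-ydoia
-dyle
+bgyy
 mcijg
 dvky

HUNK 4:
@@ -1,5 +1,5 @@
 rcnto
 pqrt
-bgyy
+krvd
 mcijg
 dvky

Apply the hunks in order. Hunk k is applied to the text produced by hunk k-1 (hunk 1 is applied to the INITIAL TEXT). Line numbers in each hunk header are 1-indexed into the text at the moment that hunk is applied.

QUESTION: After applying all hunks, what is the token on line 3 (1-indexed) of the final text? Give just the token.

Answer: krvd

Derivation:
Hunk 1: at line 4 remove [bzhr,wmc] add [dyle,mcijg] -> 7 lines: rcnto akgqo vib zlwle dyle mcijg dvky
Hunk 2: at line 1 remove [akgqo,vib,zlwle] add [pqrt,ydoia] -> 6 lines: rcnto pqrt ydoia dyle mcijg dvky
Hunk 3: at line 1 remove [ydoia,dyle] add [bgyy] -> 5 lines: rcnto pqrt bgyy mcijg dvky
Hunk 4: at line 1 remove [bgyy] add [krvd] -> 5 lines: rcnto pqrt krvd mcijg dvky
Final line 3: krvd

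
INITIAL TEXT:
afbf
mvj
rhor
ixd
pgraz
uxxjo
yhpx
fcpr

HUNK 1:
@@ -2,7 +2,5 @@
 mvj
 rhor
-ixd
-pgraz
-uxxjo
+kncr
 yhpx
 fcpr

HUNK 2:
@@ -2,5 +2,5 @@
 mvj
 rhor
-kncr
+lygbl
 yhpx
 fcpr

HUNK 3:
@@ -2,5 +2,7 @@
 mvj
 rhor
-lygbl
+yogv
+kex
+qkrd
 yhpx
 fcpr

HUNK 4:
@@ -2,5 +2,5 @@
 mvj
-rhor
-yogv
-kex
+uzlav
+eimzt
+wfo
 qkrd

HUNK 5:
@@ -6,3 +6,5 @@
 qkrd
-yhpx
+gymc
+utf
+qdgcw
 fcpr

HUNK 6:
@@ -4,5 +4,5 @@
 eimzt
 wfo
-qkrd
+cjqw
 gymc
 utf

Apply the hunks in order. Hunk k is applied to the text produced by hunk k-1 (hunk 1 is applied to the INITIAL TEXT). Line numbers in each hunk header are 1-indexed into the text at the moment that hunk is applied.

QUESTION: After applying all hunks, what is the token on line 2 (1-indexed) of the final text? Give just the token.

Answer: mvj

Derivation:
Hunk 1: at line 2 remove [ixd,pgraz,uxxjo] add [kncr] -> 6 lines: afbf mvj rhor kncr yhpx fcpr
Hunk 2: at line 2 remove [kncr] add [lygbl] -> 6 lines: afbf mvj rhor lygbl yhpx fcpr
Hunk 3: at line 2 remove [lygbl] add [yogv,kex,qkrd] -> 8 lines: afbf mvj rhor yogv kex qkrd yhpx fcpr
Hunk 4: at line 2 remove [rhor,yogv,kex] add [uzlav,eimzt,wfo] -> 8 lines: afbf mvj uzlav eimzt wfo qkrd yhpx fcpr
Hunk 5: at line 6 remove [yhpx] add [gymc,utf,qdgcw] -> 10 lines: afbf mvj uzlav eimzt wfo qkrd gymc utf qdgcw fcpr
Hunk 6: at line 4 remove [qkrd] add [cjqw] -> 10 lines: afbf mvj uzlav eimzt wfo cjqw gymc utf qdgcw fcpr
Final line 2: mvj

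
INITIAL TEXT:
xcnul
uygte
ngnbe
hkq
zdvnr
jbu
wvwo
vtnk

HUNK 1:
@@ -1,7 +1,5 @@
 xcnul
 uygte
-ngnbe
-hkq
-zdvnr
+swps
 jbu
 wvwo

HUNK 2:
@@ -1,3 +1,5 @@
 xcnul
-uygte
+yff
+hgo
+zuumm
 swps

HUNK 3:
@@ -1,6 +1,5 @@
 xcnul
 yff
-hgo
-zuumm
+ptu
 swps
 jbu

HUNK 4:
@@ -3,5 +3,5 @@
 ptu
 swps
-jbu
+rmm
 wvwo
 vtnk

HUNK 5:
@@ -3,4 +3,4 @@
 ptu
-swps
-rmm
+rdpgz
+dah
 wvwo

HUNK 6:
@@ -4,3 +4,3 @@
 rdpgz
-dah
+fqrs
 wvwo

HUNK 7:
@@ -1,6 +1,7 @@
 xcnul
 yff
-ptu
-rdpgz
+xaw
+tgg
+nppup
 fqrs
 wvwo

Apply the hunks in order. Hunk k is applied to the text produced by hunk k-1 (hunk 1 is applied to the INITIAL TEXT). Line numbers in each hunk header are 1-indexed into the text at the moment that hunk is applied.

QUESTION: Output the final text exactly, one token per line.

Hunk 1: at line 1 remove [ngnbe,hkq,zdvnr] add [swps] -> 6 lines: xcnul uygte swps jbu wvwo vtnk
Hunk 2: at line 1 remove [uygte] add [yff,hgo,zuumm] -> 8 lines: xcnul yff hgo zuumm swps jbu wvwo vtnk
Hunk 3: at line 1 remove [hgo,zuumm] add [ptu] -> 7 lines: xcnul yff ptu swps jbu wvwo vtnk
Hunk 4: at line 3 remove [jbu] add [rmm] -> 7 lines: xcnul yff ptu swps rmm wvwo vtnk
Hunk 5: at line 3 remove [swps,rmm] add [rdpgz,dah] -> 7 lines: xcnul yff ptu rdpgz dah wvwo vtnk
Hunk 6: at line 4 remove [dah] add [fqrs] -> 7 lines: xcnul yff ptu rdpgz fqrs wvwo vtnk
Hunk 7: at line 1 remove [ptu,rdpgz] add [xaw,tgg,nppup] -> 8 lines: xcnul yff xaw tgg nppup fqrs wvwo vtnk

Answer: xcnul
yff
xaw
tgg
nppup
fqrs
wvwo
vtnk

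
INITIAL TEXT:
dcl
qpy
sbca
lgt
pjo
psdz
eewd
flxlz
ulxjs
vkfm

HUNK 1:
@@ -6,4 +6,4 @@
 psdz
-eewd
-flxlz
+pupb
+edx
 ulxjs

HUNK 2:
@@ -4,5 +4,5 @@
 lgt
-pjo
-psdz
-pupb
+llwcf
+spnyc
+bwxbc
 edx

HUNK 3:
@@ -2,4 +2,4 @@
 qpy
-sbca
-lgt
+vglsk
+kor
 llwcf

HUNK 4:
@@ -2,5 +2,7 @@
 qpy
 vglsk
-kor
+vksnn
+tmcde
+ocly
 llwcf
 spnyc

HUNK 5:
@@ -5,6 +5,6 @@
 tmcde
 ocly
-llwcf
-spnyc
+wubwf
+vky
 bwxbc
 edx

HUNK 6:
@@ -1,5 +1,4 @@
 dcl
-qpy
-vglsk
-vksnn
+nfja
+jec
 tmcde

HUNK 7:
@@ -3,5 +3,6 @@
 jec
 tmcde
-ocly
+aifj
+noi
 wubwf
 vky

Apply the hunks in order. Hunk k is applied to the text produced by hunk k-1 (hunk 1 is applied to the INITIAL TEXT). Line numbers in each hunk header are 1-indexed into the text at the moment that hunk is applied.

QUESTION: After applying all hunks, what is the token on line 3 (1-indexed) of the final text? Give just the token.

Answer: jec

Derivation:
Hunk 1: at line 6 remove [eewd,flxlz] add [pupb,edx] -> 10 lines: dcl qpy sbca lgt pjo psdz pupb edx ulxjs vkfm
Hunk 2: at line 4 remove [pjo,psdz,pupb] add [llwcf,spnyc,bwxbc] -> 10 lines: dcl qpy sbca lgt llwcf spnyc bwxbc edx ulxjs vkfm
Hunk 3: at line 2 remove [sbca,lgt] add [vglsk,kor] -> 10 lines: dcl qpy vglsk kor llwcf spnyc bwxbc edx ulxjs vkfm
Hunk 4: at line 2 remove [kor] add [vksnn,tmcde,ocly] -> 12 lines: dcl qpy vglsk vksnn tmcde ocly llwcf spnyc bwxbc edx ulxjs vkfm
Hunk 5: at line 5 remove [llwcf,spnyc] add [wubwf,vky] -> 12 lines: dcl qpy vglsk vksnn tmcde ocly wubwf vky bwxbc edx ulxjs vkfm
Hunk 6: at line 1 remove [qpy,vglsk,vksnn] add [nfja,jec] -> 11 lines: dcl nfja jec tmcde ocly wubwf vky bwxbc edx ulxjs vkfm
Hunk 7: at line 3 remove [ocly] add [aifj,noi] -> 12 lines: dcl nfja jec tmcde aifj noi wubwf vky bwxbc edx ulxjs vkfm
Final line 3: jec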